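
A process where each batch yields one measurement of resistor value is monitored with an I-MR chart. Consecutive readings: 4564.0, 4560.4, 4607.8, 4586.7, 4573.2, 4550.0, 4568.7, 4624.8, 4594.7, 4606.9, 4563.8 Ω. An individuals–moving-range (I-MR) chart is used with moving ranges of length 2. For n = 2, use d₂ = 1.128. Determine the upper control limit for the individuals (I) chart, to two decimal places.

X̄ = (4564.0 + 4560.4 + 4607.8 + 4586.7 + 4573.2 + 4550.0 + 4568.7 + 4624.8 + 4594.7 + 4606.9 + 4563.8) / 11 = 4581.9091
Moving ranges: 3.6, 47.4, 21.1, 13.5, 23.2, 18.7, 56.1, 30.1, 12.2, 43.1; M̄R̄ = 269.0000 / 10 = 26.9000
UCL = X̄ + 3·M̄R̄/d₂ = 4581.9091 + 3 × 26.9000 / 1.128 = 4653.4516

4653.45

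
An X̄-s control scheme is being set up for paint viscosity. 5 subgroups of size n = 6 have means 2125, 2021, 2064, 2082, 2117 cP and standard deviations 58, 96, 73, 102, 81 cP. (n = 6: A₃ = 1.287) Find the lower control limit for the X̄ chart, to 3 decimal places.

1976.266

X̄̄ = (2125 + 2021 + 2064 + 2082 + 2117) / 5 = 2081.8000
s̄ = (58 + 96 + 73 + 102 + 81) / 5 = 82.0000
LCL = X̄̄ − A₃·s̄ = 2081.8000 − 1.287 × 82.0000 = 1976.2660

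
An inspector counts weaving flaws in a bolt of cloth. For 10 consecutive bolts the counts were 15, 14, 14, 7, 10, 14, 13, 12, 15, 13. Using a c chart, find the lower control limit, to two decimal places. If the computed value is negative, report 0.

2.01

c̄ = (15 + 14 + 14 + 7 + 10 + 14 + 13 + 12 + 15 + 13) / 10 = 127 / 10 = 12.7000
LCL = c̄ − 3√c̄ = 12.7000 − 3 × 3.5637 = 2.0089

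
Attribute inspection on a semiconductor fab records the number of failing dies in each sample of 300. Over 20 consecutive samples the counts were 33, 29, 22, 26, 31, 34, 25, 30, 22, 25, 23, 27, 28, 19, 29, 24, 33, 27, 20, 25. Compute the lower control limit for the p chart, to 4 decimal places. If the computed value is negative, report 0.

0.0394

p̄ = Σdᵢ / (k·n) = 532 / (20 × 300) = 0.08867
LCL = p̄ − 3·√(p̄(1−p̄)/n) = 0.08867 − 3 × 0.01641 = 0.03943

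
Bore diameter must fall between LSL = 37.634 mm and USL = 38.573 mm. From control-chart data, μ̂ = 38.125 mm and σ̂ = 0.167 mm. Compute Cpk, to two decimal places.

Cpu = (USL − μ̂) / (3σ̂) = (38.573 − 38.125) / (3 × 0.167) = 0.8942; Cpl = (μ̂ − LSL) / (3σ̂) = (38.125 − 37.634) / (3 × 0.167) = 0.9800; Cpk = min(Cpu, Cpl) = 0.8942

0.89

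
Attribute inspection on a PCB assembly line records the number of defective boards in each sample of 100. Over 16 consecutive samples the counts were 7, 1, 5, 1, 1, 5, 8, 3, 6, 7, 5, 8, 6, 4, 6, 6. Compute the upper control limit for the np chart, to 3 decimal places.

11.437

p̄ = Σdᵢ / (k·n) = 79 / (16 × 100) = 0.04938
UCL = np̄ + 3·√(np̄(1−p̄)) = 4.9375 + 3 × √(4.9375×0.95063) = 4.9375 + 3 × 2.1665 = 11.4370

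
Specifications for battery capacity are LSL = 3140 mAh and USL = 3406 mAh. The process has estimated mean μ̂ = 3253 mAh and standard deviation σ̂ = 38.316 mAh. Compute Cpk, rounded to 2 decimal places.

0.98

Cpu = (USL − μ̂) / (3σ̂) = (3406 − 3253) / (3 × 38.316) = 1.3310; Cpl = (μ̂ − LSL) / (3σ̂) = (3253 − 3140) / (3 × 38.316) = 0.9831; Cpk = min(Cpu, Cpl) = 0.9831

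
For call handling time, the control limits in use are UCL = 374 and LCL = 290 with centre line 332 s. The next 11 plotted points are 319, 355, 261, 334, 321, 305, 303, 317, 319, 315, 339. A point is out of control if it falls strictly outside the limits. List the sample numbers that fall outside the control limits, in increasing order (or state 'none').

Compare each point to [290, 374]: sample 3 = 261 < LCL.

3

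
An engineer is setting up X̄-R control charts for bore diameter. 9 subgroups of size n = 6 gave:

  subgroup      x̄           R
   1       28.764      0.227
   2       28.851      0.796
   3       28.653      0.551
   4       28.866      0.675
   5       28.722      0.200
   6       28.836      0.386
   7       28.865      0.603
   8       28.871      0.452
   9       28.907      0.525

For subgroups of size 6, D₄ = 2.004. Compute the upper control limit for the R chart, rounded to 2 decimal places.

0.98

R̄ = (0.227 + 0.796 + 0.551 + 0.675 + 0.200 + 0.386 + 0.603 + 0.452 + 0.525) / 9 = 4.4150 / 9 = 0.4906
UCL_R = D₄·R̄ = 2.004 × 0.4906 = 0.9831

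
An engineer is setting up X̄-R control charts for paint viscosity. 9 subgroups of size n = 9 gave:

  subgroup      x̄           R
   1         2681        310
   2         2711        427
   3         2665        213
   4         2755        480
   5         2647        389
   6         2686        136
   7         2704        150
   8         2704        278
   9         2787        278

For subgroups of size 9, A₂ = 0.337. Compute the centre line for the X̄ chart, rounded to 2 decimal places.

X̄̄ = (2681 + 2711 + 2665 + 2755 + 2647 + 2686 + 2704 + 2704 + 2787) / 9 = 24340.0000 / 9 = 2704.4444
CL = X̄̄ = 2704.4444

2704.44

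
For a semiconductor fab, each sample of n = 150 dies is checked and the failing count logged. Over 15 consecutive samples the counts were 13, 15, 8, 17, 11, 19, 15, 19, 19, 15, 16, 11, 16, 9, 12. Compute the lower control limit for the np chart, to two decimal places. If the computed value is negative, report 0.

p̄ = Σdᵢ / (k·n) = 215 / (15 × 150) = 0.09556
LCL = np̄ − 3·√(np̄(1−p̄)) = 14.3333 − 3 × 3.6005 = 3.5318

3.53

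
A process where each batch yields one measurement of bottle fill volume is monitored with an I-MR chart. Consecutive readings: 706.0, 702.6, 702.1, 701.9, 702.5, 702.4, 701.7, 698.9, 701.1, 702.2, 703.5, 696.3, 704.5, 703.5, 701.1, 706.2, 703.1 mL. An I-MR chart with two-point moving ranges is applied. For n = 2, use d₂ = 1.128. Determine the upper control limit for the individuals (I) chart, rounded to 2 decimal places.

708.96

X̄ = (706.0 + 702.6 + 702.1 + 701.9 + 702.5 + 702.4 + 701.7 + 698.9 + 701.1 + 702.2 + 703.5 + 696.3 + 704.5 + 703.5 + 701.1 + 706.2 + 703.1) / 17 = 702.3294
Moving ranges: 3.4, 0.5, 0.2, 0.6, 0.1, 0.7, 2.8, 2.2, 1.1, 1.3, 7.2, 8.2, 1.0, 2.4, 5.1, 3.1; M̄R̄ = 39.9000 / 16 = 2.4937
UCL = X̄ + 3·M̄R̄/d₂ = 702.3294 + 3 × 2.4937 / 1.128 = 708.9617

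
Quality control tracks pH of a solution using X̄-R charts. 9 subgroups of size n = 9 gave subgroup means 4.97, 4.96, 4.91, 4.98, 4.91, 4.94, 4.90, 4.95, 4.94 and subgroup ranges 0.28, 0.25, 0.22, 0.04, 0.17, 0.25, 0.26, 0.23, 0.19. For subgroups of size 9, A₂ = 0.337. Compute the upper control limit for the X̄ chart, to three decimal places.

5.011

X̄̄ = (4.97 + 4.96 + 4.91 + 4.98 + 4.91 + 4.94 + 4.90 + 4.95 + 4.94) / 9 = 44.4600 / 9 = 4.9400
R̄ = (0.28 + 0.25 + 0.22 + 0.04 + 0.17 + 0.25 + 0.26 + 0.23 + 0.19) / 9 = 1.8900 / 9 = 0.2100
UCL = X̄̄ + A₂·R̄ = 4.9400 + 0.337 × 0.2100 = 5.0108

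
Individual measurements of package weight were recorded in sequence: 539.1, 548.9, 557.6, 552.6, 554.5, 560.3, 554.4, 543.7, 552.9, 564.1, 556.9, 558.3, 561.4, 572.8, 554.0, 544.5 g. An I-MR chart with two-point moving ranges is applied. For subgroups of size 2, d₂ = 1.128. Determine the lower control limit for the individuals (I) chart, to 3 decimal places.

533.544

X̄ = (539.1 + 548.9 + 557.6 + 552.6 + 554.5 + 560.3 + 554.4 + 543.7 + 552.9 + 564.1 + 556.9 + 558.3 + 561.4 + 572.8 + 554.0 + 544.5) / 16 = 554.7500
Moving ranges: 9.8, 8.7, 5.0, 1.9, 5.8, 5.9, 10.7, 9.2, 11.2, 7.2, 1.4, 3.1, 11.4, 18.8, 9.5; M̄R̄ = 119.6000 / 15 = 7.9733
LCL = X̄ − 3·M̄R̄/d₂ = 554.7500 − 3 × 7.9733 / 1.128 = 533.5443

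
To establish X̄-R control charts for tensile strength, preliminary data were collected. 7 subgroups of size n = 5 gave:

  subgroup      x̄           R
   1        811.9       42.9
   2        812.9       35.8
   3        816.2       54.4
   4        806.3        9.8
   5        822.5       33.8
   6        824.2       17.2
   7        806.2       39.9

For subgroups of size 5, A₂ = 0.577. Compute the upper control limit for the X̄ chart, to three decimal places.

833.586

X̄̄ = (811.9 + 812.9 + 816.2 + 806.3 + 822.5 + 824.2 + 806.2) / 7 = 5700.2000 / 7 = 814.3143
R̄ = (42.9 + 35.8 + 54.4 + 9.8 + 33.8 + 17.2 + 39.9) / 7 = 233.8000 / 7 = 33.4000
UCL = X̄̄ + A₂·R̄ = 814.3143 + 0.577 × 33.4000 = 833.5861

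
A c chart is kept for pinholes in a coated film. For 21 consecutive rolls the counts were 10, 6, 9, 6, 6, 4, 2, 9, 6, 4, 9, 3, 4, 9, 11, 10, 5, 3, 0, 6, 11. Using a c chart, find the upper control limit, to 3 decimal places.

13.883

c̄ = (10 + 6 + 9 + 6 + 6 + 4 + 2 + 9 + 6 + 4 + 9 + 3 + 4 + 9 + 11 + 10 + 5 + 3 + 0 + 6 + 11) / 21 = 133 / 21 = 6.3333
UCL = c̄ + 3√c̄ = 6.3333 + 3 × √6.3333 = 6.3333 + 3 × 2.5166 = 13.8832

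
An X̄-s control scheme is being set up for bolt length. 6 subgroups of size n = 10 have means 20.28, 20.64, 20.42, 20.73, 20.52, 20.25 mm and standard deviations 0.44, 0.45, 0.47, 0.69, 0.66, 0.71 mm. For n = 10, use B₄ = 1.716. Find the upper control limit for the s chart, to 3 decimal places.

0.978

s̄ = (0.44 + 0.45 + 0.47 + 0.69 + 0.66 + 0.71) / 6 = 0.5700
UCL_s = B₄·s̄ = 1.716 × 0.5700 = 0.9781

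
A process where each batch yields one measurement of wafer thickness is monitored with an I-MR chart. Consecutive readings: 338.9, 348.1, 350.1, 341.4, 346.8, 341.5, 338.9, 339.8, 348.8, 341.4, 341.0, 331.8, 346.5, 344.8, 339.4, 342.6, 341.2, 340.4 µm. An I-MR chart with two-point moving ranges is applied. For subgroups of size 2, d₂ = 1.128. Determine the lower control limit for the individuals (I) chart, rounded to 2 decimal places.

328.75

X̄ = (338.9 + 348.1 + 350.1 + 341.4 + 346.8 + 341.5 + 338.9 + 339.8 + 348.8 + 341.4 + 341.0 + 331.8 + 346.5 + 344.8 + 339.4 + 342.6 + 341.2 + 340.4) / 18 = 342.4111
Moving ranges: 9.2, 2.0, 8.7, 5.4, 5.3, 2.6, 0.9, 9.0, 7.4, 0.4, 9.2, 14.7, 1.7, 5.4, 3.2, 1.4, 0.8; M̄R̄ = 87.3000 / 17 = 5.1353
LCL = X̄ − 3·M̄R̄/d₂ = 342.4111 − 3 × 5.1353 / 1.128 = 328.7534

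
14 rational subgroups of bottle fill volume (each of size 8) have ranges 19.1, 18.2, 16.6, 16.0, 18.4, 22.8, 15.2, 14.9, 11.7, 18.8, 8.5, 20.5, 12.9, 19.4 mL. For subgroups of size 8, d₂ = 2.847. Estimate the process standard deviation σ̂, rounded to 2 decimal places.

5.85

R̄ = (19.1 + 18.2 + 16.6 + 16.0 + 18.4 + 22.8 + 15.2 + 14.9 + 11.7 + 18.8 + 8.5 + 20.5 + 12.9 + 19.4) / 14 = 16.6429
σ̂ = R̄ / d₂ = 16.6429 / 2.847 = 5.8458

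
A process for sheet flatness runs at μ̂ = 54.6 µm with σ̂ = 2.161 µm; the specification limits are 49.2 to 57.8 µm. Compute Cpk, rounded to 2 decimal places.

0.49

Cpu = (USL − μ̂) / (3σ̂) = (57.8 − 54.6) / (3 × 2.161) = 0.4936; Cpl = (μ̂ − LSL) / (3σ̂) = (54.6 − 49.2) / (3 × 2.161) = 0.8329; Cpk = min(Cpu, Cpl) = 0.4936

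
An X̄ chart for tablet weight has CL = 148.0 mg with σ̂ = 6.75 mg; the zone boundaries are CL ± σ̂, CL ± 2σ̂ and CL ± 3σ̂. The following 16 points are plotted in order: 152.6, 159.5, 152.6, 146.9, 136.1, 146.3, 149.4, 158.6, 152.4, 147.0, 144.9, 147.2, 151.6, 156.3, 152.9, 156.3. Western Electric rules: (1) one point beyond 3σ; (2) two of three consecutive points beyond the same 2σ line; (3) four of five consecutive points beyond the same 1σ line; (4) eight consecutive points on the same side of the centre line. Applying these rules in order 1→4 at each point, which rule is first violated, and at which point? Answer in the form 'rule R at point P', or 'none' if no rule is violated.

none

Zone of each point (C = within 1σ̂, B = 1σ̂–2σ̂, A = 2σ̂–3σ̂, * = beyond 3σ̂; sign = side of CL): 1:+C, 2:+B, 3:+C, 4:-C, 5:-B, 6:-C, 7:+C, 8:+B, 9:+C, 10:-C, 11:-C, 12:-C, 13:+C, 14:+B, 15:+C, 16:+B
No rule fires across all 16 points.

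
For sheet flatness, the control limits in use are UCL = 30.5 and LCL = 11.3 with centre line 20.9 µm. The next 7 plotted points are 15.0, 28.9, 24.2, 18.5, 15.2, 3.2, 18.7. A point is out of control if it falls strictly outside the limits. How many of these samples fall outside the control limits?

Compare each point to [11.3, 30.5]: sample 6 = 3.2 < LCL.

1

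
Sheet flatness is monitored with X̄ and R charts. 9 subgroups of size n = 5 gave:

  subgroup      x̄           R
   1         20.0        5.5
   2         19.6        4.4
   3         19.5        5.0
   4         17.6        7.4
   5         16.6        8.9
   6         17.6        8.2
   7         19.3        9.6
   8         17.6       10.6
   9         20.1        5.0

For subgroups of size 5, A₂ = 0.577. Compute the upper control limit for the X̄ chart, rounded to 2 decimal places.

22.80

X̄̄ = (20.0 + 19.6 + 19.5 + 17.6 + 16.6 + 17.6 + 19.3 + 17.6 + 20.1) / 9 = 167.9000 / 9 = 18.6556
R̄ = (5.5 + 4.4 + 5.0 + 7.4 + 8.9 + 8.2 + 9.6 + 10.6 + 5.0) / 9 = 64.6000 / 9 = 7.1778
UCL = X̄̄ + A₂·R̄ = 18.6556 + 0.577 × 7.1778 = 22.7971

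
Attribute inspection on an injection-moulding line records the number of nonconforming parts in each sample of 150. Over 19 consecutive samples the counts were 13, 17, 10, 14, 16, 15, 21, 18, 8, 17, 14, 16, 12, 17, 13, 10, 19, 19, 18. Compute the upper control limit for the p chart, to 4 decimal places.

0.1744

p̄ = Σdᵢ / (k·n) = 287 / (19 × 150) = 0.10070
UCL = p̄ + 3·√(p̄(1−p̄)/n) = 0.10070 + 3 × √(0.10070×0.89930/150) = 0.10070 + 3 × 0.02457 = 0.17442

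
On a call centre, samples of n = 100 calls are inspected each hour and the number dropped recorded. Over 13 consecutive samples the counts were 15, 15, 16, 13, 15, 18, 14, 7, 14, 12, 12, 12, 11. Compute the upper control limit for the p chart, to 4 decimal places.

p̄ = Σdᵢ / (k·n) = 174 / (13 × 100) = 0.13385
UCL = p̄ + 3·√(p̄(1−p̄)/n) = 0.13385 + 3 × √(0.13385×0.86615/100) = 0.13385 + 3 × 0.03405 = 0.23599

0.2360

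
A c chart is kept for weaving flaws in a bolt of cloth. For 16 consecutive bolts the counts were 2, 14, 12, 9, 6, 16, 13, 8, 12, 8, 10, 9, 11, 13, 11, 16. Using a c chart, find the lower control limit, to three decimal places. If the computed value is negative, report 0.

0.846

c̄ = (2 + 14 + 12 + 9 + 6 + 16 + 13 + 8 + 12 + 8 + 10 + 9 + 11 + 13 + 11 + 16) / 16 = 170 / 16 = 10.6250
LCL = c̄ − 3√c̄ = 10.6250 − 3 × 3.2596 = 0.8462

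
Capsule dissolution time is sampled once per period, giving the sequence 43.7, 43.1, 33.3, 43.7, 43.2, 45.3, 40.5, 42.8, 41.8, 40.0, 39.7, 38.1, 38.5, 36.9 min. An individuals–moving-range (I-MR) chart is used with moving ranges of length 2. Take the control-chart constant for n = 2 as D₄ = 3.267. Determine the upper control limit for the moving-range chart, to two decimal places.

9.35

Moving ranges: 0.6, 9.8, 10.4, 0.5, 2.1, 4.8, 2.3, 1.0, 1.8, 0.3, 1.6, 0.4, 1.6; M̄R̄ = 37.2000 / 13 = 2.8615
UCL_MR = D₄·M̄R̄ = 3.267 × 2.8615 = 9.3486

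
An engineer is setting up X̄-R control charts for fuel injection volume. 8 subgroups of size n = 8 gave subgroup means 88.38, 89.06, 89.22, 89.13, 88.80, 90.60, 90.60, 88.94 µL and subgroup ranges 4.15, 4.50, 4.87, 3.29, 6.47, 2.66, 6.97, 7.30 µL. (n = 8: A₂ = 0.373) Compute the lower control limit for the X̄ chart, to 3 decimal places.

X̄̄ = (88.38 + 89.06 + 89.22 + 89.13 + 88.80 + 90.60 + 90.60 + 88.94) / 8 = 714.7300 / 8 = 89.3413
R̄ = (4.15 + 4.50 + 4.87 + 3.29 + 6.47 + 2.66 + 6.97 + 7.30) / 8 = 40.2100 / 8 = 5.0263
LCL = X̄̄ − A₂·R̄ = 89.3413 − 0.373 × 5.0263 = 87.4665

87.466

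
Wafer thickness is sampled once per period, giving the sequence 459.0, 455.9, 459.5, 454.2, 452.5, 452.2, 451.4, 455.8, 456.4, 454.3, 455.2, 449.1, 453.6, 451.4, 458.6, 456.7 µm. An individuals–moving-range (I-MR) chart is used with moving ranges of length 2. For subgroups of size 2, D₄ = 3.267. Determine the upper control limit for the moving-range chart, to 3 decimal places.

Moving ranges: 3.1, 3.6, 5.3, 1.7, 0.3, 0.8, 4.4, 0.6, 2.1, 0.9, 6.1, 4.5, 2.2, 7.2, 1.9; M̄R̄ = 44.7000 / 15 = 2.9800
UCL_MR = D₄·M̄R̄ = 3.267 × 2.9800 = 9.7357

9.736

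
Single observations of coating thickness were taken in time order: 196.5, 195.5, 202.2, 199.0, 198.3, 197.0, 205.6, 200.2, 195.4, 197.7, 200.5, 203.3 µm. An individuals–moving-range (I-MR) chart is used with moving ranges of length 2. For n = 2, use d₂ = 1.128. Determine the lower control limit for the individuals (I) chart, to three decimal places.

189.692

X̄ = (196.5 + 195.5 + 202.2 + 199.0 + 198.3 + 197.0 + 205.6 + 200.2 + 195.4 + 197.7 + 200.5 + 203.3) / 12 = 199.2667
Moving ranges: 1.0, 6.7, 3.2, 0.7, 1.3, 8.6, 5.4, 4.8, 2.3, 2.8, 2.8; M̄R̄ = 39.6000 / 11 = 3.6000
LCL = X̄ − 3·M̄R̄/d₂ = 199.2667 − 3 × 3.6000 / 1.128 = 189.6922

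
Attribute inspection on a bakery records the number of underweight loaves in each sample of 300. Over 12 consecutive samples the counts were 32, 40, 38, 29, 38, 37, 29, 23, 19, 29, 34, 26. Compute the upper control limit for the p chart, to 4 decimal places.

p̄ = Σdᵢ / (k·n) = 374 / (12 × 300) = 0.10389
UCL = p̄ + 3·√(p̄(1−p̄)/n) = 0.10389 + 3 × √(0.10389×0.89611/300) = 0.10389 + 3 × 0.01762 = 0.15674

0.1567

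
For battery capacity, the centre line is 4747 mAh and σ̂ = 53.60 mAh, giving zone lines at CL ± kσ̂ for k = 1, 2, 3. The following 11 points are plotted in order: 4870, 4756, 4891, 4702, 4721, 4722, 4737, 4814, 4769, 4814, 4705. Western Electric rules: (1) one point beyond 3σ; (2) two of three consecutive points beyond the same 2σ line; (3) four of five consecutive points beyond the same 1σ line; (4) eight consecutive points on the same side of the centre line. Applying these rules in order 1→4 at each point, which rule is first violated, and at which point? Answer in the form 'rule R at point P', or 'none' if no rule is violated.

Zone of each point (C = within 1σ̂, B = 1σ̂–2σ̂, A = 2σ̂–3σ̂, * = beyond 3σ̂; sign = side of CL): 1:+A, 2:+C, 3:+A, 4:-C, 5:-C, 6:-C, 7:-C, 8:+B, 9:+C, 10:+B, 11:-C
Rule 2 (two of three consecutive points beyond the same 2σ limit) is satisfied at point 3.

rule 2 at point 3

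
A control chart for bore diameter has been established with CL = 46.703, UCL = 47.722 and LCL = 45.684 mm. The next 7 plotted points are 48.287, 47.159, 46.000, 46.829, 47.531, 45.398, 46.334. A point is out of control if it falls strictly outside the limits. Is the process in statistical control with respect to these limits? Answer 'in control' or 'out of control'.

Compare each point to [45.684, 47.722]: sample 1 = 48.287 > UCL; sample 6 = 45.398 < LCL.

out of control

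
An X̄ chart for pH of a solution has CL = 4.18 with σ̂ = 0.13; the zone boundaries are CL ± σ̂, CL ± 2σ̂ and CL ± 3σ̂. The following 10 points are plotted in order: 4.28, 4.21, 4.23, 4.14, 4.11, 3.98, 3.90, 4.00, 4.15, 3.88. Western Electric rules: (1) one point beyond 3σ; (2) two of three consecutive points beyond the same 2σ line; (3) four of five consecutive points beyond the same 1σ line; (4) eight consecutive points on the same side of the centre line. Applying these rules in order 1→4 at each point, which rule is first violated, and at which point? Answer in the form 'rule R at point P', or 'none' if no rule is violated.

rule 3 at point 10

Zone of each point (C = within 1σ̂, B = 1σ̂–2σ̂, A = 2σ̂–3σ̂, * = beyond 3σ̂; sign = side of CL): 1:+C, 2:+C, 3:+C, 4:-C, 5:-C, 6:-B, 7:-A, 8:-B, 9:-C, 10:-A
Rule 3 (four of five consecutive points beyond the same 1σ limit) is satisfied at point 10.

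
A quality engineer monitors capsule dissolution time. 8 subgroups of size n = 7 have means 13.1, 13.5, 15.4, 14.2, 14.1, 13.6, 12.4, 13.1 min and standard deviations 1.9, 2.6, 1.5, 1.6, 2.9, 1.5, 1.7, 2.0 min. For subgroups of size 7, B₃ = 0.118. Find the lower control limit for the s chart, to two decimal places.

s̄ = (1.9 + 2.6 + 1.5 + 1.6 + 2.9 + 1.5 + 1.7 + 2.0) / 8 = 1.9625
LCL_s = B₃·s̄ = 0.118 × 1.9625 = 0.2316

0.23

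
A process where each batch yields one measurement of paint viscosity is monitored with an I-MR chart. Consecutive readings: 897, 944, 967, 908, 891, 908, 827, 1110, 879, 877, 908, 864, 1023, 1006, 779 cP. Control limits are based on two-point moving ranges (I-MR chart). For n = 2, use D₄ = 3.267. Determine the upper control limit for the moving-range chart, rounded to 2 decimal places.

Moving ranges: 47, 23, 59, 17, 17, 81, 283, 231, 2, 31, 44, 159, 17, 227; M̄R̄ = 1238.0000 / 14 = 88.4286
UCL_MR = D₄·M̄R̄ = 3.267 × 88.4286 = 288.8961

288.90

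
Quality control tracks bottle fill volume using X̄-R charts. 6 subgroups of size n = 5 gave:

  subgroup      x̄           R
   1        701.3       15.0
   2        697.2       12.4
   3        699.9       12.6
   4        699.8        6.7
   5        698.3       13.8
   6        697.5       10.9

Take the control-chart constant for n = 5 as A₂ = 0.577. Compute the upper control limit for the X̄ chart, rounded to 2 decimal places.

705.87

X̄̄ = (701.3 + 697.2 + 699.9 + 699.8 + 698.3 + 697.5) / 6 = 4194.0000 / 6 = 699.0000
R̄ = (15.0 + 12.4 + 12.6 + 6.7 + 13.8 + 10.9) / 6 = 71.4000 / 6 = 11.9000
UCL = X̄̄ + A₂·R̄ = 699.0000 + 0.577 × 11.9000 = 705.8663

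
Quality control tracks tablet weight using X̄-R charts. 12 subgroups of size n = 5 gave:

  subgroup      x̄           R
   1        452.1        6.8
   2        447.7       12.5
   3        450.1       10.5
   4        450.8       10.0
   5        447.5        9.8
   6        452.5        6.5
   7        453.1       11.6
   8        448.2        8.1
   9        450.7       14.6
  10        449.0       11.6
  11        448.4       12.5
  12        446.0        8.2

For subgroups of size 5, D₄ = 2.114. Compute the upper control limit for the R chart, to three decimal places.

21.616

R̄ = (6.8 + 12.5 + 10.5 + 10.0 + 9.8 + 6.5 + 11.6 + 8.1 + 14.6 + 11.6 + 12.5 + 8.2) / 12 = 122.7000 / 12 = 10.2250
UCL_R = D₄·R̄ = 2.114 × 10.2250 = 21.6156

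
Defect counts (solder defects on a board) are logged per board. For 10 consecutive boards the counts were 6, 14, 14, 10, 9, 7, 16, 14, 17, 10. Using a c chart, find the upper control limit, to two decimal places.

c̄ = (6 + 14 + 14 + 10 + 9 + 7 + 16 + 14 + 17 + 10) / 10 = 117 / 10 = 11.7000
UCL = c̄ + 3√c̄ = 11.7000 + 3 × √11.7000 = 11.7000 + 3 × 3.4205 = 21.9616

21.96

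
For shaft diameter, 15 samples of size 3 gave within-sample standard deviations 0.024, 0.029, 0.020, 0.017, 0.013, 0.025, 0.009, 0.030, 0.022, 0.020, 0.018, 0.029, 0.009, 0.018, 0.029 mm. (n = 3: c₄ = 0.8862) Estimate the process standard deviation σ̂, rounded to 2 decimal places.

s̄ = (0.024 + 0.029 + 0.020 + 0.017 + 0.013 + 0.025 + 0.009 + 0.030 + 0.022 + 0.020 + 0.018 + 0.029 + 0.009 + 0.018 + 0.029) / 15 = 0.0208
σ̂ = s̄ / c₄ = 0.0208 / 0.8862 = 0.0235

0.02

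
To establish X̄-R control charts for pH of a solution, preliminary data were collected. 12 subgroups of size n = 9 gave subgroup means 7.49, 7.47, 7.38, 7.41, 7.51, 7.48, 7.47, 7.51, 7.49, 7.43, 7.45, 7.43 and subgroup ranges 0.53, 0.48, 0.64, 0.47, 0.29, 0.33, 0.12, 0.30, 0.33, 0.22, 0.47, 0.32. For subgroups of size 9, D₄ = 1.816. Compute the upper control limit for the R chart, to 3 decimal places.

0.681

R̄ = (0.53 + 0.48 + 0.64 + 0.47 + 0.29 + 0.33 + 0.12 + 0.30 + 0.33 + 0.22 + 0.47 + 0.32) / 12 = 4.5000 / 12 = 0.3750
UCL_R = D₄·R̄ = 1.816 × 0.3750 = 0.6810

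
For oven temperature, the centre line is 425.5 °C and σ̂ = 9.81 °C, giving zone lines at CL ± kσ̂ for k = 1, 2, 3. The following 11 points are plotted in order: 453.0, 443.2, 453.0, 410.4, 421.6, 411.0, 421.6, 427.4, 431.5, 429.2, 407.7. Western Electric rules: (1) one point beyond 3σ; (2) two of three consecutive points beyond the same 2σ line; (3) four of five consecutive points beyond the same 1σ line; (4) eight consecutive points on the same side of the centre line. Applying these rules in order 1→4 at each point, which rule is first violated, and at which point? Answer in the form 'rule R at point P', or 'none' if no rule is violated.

Zone of each point (C = within 1σ̂, B = 1σ̂–2σ̂, A = 2σ̂–3σ̂, * = beyond 3σ̂; sign = side of CL): 1:+A, 2:+B, 3:+A, 4:-B, 5:-C, 6:-B, 7:-C, 8:+C, 9:+C, 10:+C, 11:-B
Rule 2 (two of three consecutive points beyond the same 2σ limit) is satisfied at point 3.

rule 2 at point 3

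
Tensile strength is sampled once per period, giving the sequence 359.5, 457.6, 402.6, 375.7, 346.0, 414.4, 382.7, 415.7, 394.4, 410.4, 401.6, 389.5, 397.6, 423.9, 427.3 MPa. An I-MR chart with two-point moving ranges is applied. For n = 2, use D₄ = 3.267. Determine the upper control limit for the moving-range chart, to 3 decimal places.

102.397

Moving ranges: 98.1, 55.0, 26.9, 29.7, 68.4, 31.7, 33.0, 21.3, 16.0, 8.8, 12.1, 8.1, 26.3, 3.4; M̄R̄ = 438.8000 / 14 = 31.3429
UCL_MR = D₄·M̄R̄ = 3.267 × 31.3429 = 102.3971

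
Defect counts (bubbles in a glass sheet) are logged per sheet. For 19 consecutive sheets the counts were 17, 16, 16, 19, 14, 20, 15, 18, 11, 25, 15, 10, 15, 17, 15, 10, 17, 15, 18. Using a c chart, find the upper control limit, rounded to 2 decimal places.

c̄ = (17 + 16 + 16 + 19 + 14 + 20 + 15 + 18 + 11 + 25 + 15 + 10 + 15 + 17 + 15 + 10 + 17 + 15 + 18) / 19 = 303 / 19 = 15.9474
UCL = c̄ + 3√c̄ = 15.9474 + 3 × √15.9474 = 15.9474 + 3 × 3.9934 = 27.9276

27.93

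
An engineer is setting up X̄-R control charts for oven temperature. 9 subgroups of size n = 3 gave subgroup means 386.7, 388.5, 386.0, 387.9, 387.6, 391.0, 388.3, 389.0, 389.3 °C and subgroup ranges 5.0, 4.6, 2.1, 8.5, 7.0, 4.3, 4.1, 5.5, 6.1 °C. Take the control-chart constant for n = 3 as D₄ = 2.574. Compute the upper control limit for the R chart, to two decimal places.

R̄ = (5.0 + 4.6 + 2.1 + 8.5 + 7.0 + 4.3 + 4.1 + 5.5 + 6.1) / 9 = 47.2000 / 9 = 5.2444
UCL_R = D₄·R̄ = 2.574 × 5.2444 = 13.4992

13.50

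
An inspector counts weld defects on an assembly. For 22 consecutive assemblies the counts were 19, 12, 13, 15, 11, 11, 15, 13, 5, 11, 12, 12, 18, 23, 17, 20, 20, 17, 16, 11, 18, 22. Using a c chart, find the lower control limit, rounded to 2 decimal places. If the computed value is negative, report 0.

3.41

c̄ = (19 + 12 + 13 + 15 + 11 + 11 + 15 + 13 + 5 + 11 + 12 + 12 + 18 + 23 + 17 + 20 + 20 + 17 + 16 + 11 + 18 + 22) / 22 = 331 / 22 = 15.0455
LCL = c̄ − 3√c̄ = 15.0455 − 3 × 3.8788 = 3.4089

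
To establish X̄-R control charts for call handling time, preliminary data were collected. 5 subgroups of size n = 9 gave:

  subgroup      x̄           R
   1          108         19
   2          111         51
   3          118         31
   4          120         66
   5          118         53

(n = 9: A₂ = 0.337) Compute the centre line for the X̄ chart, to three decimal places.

115.000

X̄̄ = (108 + 111 + 118 + 120 + 118) / 5 = 575.0000 / 5 = 115.0000
CL = X̄̄ = 115.0000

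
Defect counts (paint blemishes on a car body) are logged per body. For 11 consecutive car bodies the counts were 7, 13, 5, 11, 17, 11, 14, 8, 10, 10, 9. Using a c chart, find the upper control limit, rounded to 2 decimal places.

c̄ = (7 + 13 + 5 + 11 + 17 + 11 + 14 + 8 + 10 + 10 + 9) / 11 = 115 / 11 = 10.4545
UCL = c̄ + 3√c̄ = 10.4545 + 3 × √10.4545 = 10.4545 + 3 × 3.2333 = 20.1546

20.15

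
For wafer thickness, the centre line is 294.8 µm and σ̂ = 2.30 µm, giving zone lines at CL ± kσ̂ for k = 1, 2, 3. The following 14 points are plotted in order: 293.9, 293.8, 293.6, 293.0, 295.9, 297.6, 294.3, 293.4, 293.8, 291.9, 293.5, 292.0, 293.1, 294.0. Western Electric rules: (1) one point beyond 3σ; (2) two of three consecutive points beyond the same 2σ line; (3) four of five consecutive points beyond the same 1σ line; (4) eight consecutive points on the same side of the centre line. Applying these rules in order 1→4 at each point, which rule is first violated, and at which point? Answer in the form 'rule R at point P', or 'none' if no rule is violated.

rule 4 at point 14

Zone of each point (C = within 1σ̂, B = 1σ̂–2σ̂, A = 2σ̂–3σ̂, * = beyond 3σ̂; sign = side of CL): 1:-C, 2:-C, 3:-C, 4:-C, 5:+C, 6:+B, 7:-C, 8:-C, 9:-C, 10:-B, 11:-C, 12:-B, 13:-C, 14:-C
Rule 4 (eight consecutive points on the same side of the centre line) is satisfied at point 14.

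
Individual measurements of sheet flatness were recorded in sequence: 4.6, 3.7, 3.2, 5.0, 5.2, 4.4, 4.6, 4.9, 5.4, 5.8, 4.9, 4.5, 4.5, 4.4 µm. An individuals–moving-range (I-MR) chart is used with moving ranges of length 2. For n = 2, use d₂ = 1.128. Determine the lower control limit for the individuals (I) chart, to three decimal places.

X̄ = (4.6 + 3.7 + 3.2 + 5.0 + 5.2 + 4.4 + 4.6 + 4.9 + 5.4 + 5.8 + 4.9 + 4.5 + 4.5 + 4.4) / 14 = 4.6500
Moving ranges: 0.9, 0.5, 1.8, 0.2, 0.8, 0.2, 0.3, 0.5, 0.4, 0.9, 0.4, 0.0, 0.1; M̄R̄ = 7.0000 / 13 = 0.5385
LCL = X̄ − 3·M̄R̄/d₂ = 4.6500 − 3 × 0.5385 / 1.128 = 3.2179

3.218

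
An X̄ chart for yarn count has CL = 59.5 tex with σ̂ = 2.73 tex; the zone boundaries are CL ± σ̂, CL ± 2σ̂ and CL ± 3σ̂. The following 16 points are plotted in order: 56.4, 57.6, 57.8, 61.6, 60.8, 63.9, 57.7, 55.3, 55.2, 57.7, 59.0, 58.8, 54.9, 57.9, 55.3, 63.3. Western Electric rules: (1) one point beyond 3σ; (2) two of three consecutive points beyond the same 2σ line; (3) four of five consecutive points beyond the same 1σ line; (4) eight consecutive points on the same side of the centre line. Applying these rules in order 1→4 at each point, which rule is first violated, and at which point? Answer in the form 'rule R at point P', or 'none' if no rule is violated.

rule 4 at point 14

Zone of each point (C = within 1σ̂, B = 1σ̂–2σ̂, A = 2σ̂–3σ̂, * = beyond 3σ̂; sign = side of CL): 1:-B, 2:-C, 3:-C, 4:+C, 5:+C, 6:+B, 7:-C, 8:-B, 9:-B, 10:-C, 11:-C, 12:-C, 13:-B, 14:-C, 15:-B, 16:+B
Rule 4 (eight consecutive points on the same side of the centre line) is satisfied at point 14.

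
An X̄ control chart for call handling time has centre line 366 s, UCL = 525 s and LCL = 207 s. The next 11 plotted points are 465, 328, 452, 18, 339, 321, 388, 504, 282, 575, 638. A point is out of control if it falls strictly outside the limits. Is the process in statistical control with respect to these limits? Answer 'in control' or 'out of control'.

Compare each point to [207, 525]: sample 4 = 18 < LCL; sample 10 = 575 > UCL; sample 11 = 638 > UCL.

out of control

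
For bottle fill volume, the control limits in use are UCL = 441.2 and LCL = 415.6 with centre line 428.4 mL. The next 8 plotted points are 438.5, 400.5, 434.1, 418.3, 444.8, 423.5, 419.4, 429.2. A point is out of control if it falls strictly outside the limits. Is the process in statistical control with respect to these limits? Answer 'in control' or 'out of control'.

out of control

Compare each point to [415.6, 441.2]: sample 2 = 400.5 < LCL; sample 5 = 444.8 > UCL.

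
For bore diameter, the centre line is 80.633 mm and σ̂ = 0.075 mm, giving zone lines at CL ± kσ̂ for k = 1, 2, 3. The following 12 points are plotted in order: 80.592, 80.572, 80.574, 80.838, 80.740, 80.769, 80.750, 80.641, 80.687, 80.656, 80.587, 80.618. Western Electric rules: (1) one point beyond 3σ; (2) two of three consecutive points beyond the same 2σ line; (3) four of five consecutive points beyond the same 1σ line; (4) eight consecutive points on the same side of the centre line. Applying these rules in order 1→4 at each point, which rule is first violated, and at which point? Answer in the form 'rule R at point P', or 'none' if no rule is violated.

rule 3 at point 7

Zone of each point (C = within 1σ̂, B = 1σ̂–2σ̂, A = 2σ̂–3σ̂, * = beyond 3σ̂; sign = side of CL): 1:-C, 2:-C, 3:-C, 4:+A, 5:+B, 6:+B, 7:+B, 8:+C, 9:+C, 10:+C, 11:-C, 12:-C
Rule 3 (four of five consecutive points beyond the same 1σ limit) is satisfied at point 7.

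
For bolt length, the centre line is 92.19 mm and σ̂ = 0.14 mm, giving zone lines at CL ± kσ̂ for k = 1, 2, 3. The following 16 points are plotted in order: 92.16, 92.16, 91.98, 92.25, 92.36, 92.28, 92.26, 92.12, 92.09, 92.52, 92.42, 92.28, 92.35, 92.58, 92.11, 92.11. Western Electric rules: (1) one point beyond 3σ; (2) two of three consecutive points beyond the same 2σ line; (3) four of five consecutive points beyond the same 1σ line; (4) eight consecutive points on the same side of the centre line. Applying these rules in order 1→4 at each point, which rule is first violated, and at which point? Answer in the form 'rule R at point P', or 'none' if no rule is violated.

rule 3 at point 14

Zone of each point (C = within 1σ̂, B = 1σ̂–2σ̂, A = 2σ̂–3σ̂, * = beyond 3σ̂; sign = side of CL): 1:-C, 2:-C, 3:-B, 4:+C, 5:+B, 6:+C, 7:+C, 8:-C, 9:-C, 10:+A, 11:+B, 12:+C, 13:+B, 14:+A, 15:-C, 16:-C
Rule 3 (four of five consecutive points beyond the same 1σ limit) is satisfied at point 14.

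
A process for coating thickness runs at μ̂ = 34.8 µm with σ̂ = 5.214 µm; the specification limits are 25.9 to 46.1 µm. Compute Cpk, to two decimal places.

Cpu = (USL − μ̂) / (3σ̂) = (46.1 − 34.8) / (3 × 5.214) = 0.7224; Cpl = (μ̂ − LSL) / (3σ̂) = (34.8 − 25.9) / (3 × 5.214) = 0.5690; Cpk = min(Cpu, Cpl) = 0.5690

0.57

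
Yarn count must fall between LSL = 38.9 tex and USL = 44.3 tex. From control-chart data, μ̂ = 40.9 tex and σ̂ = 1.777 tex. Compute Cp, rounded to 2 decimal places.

0.51

Cp = (USL − LSL) / (6σ̂) = (44.3 − 38.9) / (6 × 1.777) = 5.4000 / 10.6620 = 0.5065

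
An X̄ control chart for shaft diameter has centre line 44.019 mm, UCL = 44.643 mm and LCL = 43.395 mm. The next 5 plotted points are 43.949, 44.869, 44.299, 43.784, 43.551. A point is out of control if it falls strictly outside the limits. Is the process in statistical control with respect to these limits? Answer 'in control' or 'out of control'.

Compare each point to [43.395, 44.643]: sample 2 = 44.869 > UCL.

out of control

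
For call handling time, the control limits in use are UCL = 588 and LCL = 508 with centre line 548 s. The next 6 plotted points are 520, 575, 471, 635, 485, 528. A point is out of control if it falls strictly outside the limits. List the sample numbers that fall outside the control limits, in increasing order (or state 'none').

3, 4, 5

Compare each point to [508, 588]: sample 3 = 471 < LCL; sample 4 = 635 > UCL; sample 5 = 485 < LCL.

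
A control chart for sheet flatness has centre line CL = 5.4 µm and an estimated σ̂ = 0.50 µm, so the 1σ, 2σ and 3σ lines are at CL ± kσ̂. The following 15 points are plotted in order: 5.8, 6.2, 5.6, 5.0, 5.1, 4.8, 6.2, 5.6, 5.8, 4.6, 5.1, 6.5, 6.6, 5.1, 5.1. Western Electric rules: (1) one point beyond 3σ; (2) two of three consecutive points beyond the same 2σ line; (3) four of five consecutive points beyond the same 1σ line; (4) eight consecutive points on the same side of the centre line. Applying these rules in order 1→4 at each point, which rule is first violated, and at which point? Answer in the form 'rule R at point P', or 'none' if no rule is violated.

rule 2 at point 13

Zone of each point (C = within 1σ̂, B = 1σ̂–2σ̂, A = 2σ̂–3σ̂, * = beyond 3σ̂; sign = side of CL): 1:+C, 2:+B, 3:+C, 4:-C, 5:-C, 6:-B, 7:+B, 8:+C, 9:+C, 10:-B, 11:-C, 12:+A, 13:+A, 14:-C, 15:-C
Rule 2 (two of three consecutive points beyond the same 2σ limit) is satisfied at point 13.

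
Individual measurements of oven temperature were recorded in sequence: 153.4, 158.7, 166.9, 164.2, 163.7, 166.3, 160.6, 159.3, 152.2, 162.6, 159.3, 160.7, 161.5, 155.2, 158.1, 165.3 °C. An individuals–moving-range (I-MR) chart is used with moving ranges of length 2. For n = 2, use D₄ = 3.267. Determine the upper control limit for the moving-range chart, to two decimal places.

Moving ranges: 5.3, 8.2, 2.7, 0.5, 2.6, 5.7, 1.3, 7.1, 10.4, 3.3, 1.4, 0.8, 6.3, 2.9, 7.2; M̄R̄ = 65.7000 / 15 = 4.3800
UCL_MR = D₄·M̄R̄ = 3.267 × 4.3800 = 14.3095

14.31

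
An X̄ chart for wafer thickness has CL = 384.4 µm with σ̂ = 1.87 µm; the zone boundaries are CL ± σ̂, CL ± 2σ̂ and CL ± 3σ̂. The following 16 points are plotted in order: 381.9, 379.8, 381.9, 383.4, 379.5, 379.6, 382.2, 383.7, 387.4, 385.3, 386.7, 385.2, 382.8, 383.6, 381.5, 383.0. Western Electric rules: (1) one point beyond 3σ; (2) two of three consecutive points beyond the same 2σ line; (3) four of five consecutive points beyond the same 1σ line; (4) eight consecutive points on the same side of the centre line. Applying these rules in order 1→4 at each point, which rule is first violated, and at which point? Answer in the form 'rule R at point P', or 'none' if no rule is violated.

Zone of each point (C = within 1σ̂, B = 1σ̂–2σ̂, A = 2σ̂–3σ̂, * = beyond 3σ̂; sign = side of CL): 1:-B, 2:-A, 3:-B, 4:-C, 5:-A, 6:-A, 7:-B, 8:-C, 9:+B, 10:+C, 11:+B, 12:+C, 13:-C, 14:-C, 15:-B, 16:-C
Rule 3 (four of five consecutive points beyond the same 1σ limit) is satisfied at point 5.

rule 3 at point 5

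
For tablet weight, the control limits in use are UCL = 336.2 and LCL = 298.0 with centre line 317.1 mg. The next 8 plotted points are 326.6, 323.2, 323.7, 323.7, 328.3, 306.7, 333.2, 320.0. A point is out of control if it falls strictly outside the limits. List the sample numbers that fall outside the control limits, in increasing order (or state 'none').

none

All 8 points lie within [298.0, 336.2].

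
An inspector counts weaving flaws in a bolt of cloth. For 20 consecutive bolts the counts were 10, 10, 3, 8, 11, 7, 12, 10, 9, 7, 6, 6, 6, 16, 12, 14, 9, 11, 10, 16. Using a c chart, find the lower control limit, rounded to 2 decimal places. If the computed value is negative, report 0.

0.33

c̄ = (10 + 10 + 3 + 8 + 11 + 7 + 12 + 10 + 9 + 7 + 6 + 6 + 6 + 16 + 12 + 14 + 9 + 11 + 10 + 16) / 20 = 193 / 20 = 9.6500
LCL = c̄ − 3√c̄ = 9.6500 − 3 × 3.1064 = 0.3307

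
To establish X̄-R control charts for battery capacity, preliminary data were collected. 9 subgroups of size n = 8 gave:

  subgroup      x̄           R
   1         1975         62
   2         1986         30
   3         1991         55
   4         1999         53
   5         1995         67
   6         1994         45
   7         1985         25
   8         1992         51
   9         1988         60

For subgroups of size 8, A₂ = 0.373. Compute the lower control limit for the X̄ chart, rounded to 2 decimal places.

1970.88

X̄̄ = (1975 + 1986 + 1991 + 1999 + 1995 + 1994 + 1985 + 1992 + 1988) / 9 = 17905.0000 / 9 = 1989.4444
R̄ = (62 + 30 + 55 + 53 + 67 + 45 + 25 + 51 + 60) / 9 = 448.0000 / 9 = 49.7778
LCL = X̄̄ − A₂·R̄ = 1989.4444 − 0.373 × 49.7778 = 1970.8773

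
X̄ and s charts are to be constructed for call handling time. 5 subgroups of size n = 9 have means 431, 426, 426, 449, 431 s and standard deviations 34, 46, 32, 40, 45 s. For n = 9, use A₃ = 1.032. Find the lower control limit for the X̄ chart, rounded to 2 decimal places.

X̄̄ = (431 + 426 + 426 + 449 + 431) / 5 = 432.6000
s̄ = (34 + 46 + 32 + 40 + 45) / 5 = 39.4000
LCL = X̄̄ − A₃·s̄ = 432.6000 − 1.032 × 39.4000 = 391.9392

391.94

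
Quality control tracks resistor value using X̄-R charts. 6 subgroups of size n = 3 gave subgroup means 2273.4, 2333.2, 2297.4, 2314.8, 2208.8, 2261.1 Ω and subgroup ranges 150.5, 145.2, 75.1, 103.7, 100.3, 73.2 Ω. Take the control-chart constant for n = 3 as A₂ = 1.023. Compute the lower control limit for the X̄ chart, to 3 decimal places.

2170.966

X̄̄ = (2273.4 + 2333.2 + 2297.4 + 2314.8 + 2208.8 + 2261.1) / 6 = 13688.7000 / 6 = 2281.4500
R̄ = (150.5 + 145.2 + 75.1 + 103.7 + 100.3 + 73.2) / 6 = 648.0000 / 6 = 108.0000
LCL = X̄̄ − A₂·R̄ = 2281.4500 − 1.023 × 108.0000 = 2170.9660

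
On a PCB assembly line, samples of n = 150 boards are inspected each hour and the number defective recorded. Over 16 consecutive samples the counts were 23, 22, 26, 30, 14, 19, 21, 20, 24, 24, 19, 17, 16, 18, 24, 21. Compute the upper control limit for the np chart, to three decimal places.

p̄ = Σdᵢ / (k·n) = 338 / (16 × 150) = 0.14083
UCL = np̄ + 3·√(np̄(1−p̄)) = 21.1250 + 3 × √(21.1250×0.85917) = 21.1250 + 3 × 4.2603 = 33.9058

33.906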